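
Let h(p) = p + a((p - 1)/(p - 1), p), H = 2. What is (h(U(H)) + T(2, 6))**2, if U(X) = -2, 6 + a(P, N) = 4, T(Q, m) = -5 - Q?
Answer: 121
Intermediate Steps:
a(P, N) = -2 (a(P, N) = -6 + 4 = -2)
h(p) = -2 + p (h(p) = p - 2 = -2 + p)
(h(U(H)) + T(2, 6))**2 = ((-2 - 2) + (-5 - 1*2))**2 = (-4 + (-5 - 2))**2 = (-4 - 7)**2 = (-11)**2 = 121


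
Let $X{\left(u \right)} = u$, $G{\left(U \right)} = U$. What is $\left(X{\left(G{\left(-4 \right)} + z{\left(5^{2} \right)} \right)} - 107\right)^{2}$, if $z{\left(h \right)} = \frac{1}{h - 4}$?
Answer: $\frac{5428900}{441} \approx 12310.0$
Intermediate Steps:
$z{\left(h \right)} = \frac{1}{-4 + h}$
$\left(X{\left(G{\left(-4 \right)} + z{\left(5^{2} \right)} \right)} - 107\right)^{2} = \left(\left(-4 + \frac{1}{-4 + 5^{2}}\right) - 107\right)^{2} = \left(\left(-4 + \frac{1}{-4 + 25}\right) - 107\right)^{2} = \left(\left(-4 + \frac{1}{21}\right) - 107\right)^{2} = \left(- \frac{83}{21} - 107\right)^{2} = \left(- \frac{2330}{21}\right)^{2} = \frac{5428900}{441}$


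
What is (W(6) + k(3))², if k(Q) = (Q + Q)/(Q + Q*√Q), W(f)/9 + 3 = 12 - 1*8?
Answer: 67 + 16*√3 ≈ 94.713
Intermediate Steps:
W(f) = 9 (W(f) = -27 + 9*(12 - 1*8) = -27 + 9*(12 - 8) = -27 + 9*4 = -27 + 36 = 9)
k(Q) = 2*Q/(Q + Q^(3/2)) (k(Q) = (2*Q)/(Q + Q^(3/2)) = 2*Q/(Q + Q^(3/2)))
(W(6) + k(3))² = (9 + 2*3/(3 + 3^(3/2)))² = (9 + 2*3/(3 + 3*√3))² = (9 + 6/(3 + 3*√3))²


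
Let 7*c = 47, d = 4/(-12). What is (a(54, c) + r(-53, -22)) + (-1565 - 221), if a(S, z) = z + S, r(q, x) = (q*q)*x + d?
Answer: -1333996/21 ≈ -63524.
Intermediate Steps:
d = -1/3 (d = 4*(-1/12) = -1/3 ≈ -0.33333)
r(q, x) = -1/3 + x*q**2 (r(q, x) = (q*q)*x - 1/3 = q**2*x - 1/3 = x*q**2 - 1/3 = -1/3 + x*q**2)
c = 47/7 (c = (1/7)*47 = 47/7 ≈ 6.7143)
a(S, z) = S + z
(a(54, c) + r(-53, -22)) + (-1565 - 221) = ((54 + 47/7) + (-1/3 - 22*(-53)**2)) + (-1565 - 221) = (425/7 + (-1/3 - 22*2809)) - 1786 = (425/7 + (-1/3 - 61798)) - 1786 = (425/7 - 185395/3) - 1786 = -1296490/21 - 1786 = -1333996/21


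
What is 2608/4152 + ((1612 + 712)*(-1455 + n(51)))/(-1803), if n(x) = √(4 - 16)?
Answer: 585181586/311919 - 4648*I*√3/1803 ≈ 1876.1 - 4.4651*I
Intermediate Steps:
n(x) = 2*I*√3 (n(x) = √(-12) = 2*I*√3)
2608/4152 + ((1612 + 712)*(-1455 + n(51)))/(-1803) = 2608/4152 + ((1612 + 712)*(-1455 + 2*I*√3))/(-1803) = 2608*(1/4152) + (2324*(-1455 + 2*I*√3))*(-1/1803) = 326/519 + (-3381420 + 4648*I*√3)*(-1/1803) = 326/519 + (1127140/601 - 4648*I*√3/1803) = 585181586/311919 - 4648*I*√3/1803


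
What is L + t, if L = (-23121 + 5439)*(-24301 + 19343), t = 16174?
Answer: 87683530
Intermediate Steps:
L = 87667356 (L = -17682*(-4958) = 87667356)
L + t = 87667356 + 16174 = 87683530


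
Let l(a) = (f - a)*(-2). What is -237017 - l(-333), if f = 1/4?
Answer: -472701/2 ≈ -2.3635e+5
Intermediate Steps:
f = ¼ ≈ 0.25000
l(a) = -½ + 2*a (l(a) = (¼ - a)*(-2) = -½ + 2*a)
-237017 - l(-333) = -237017 - (-½ + 2*(-333)) = -237017 - (-½ - 666) = -237017 - 1*(-1333/2) = -237017 + 1333/2 = -472701/2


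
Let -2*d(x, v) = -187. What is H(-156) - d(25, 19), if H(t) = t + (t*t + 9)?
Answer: 48191/2 ≈ 24096.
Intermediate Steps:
d(x, v) = 187/2 (d(x, v) = -½*(-187) = 187/2)
H(t) = 9 + t + t² (H(t) = t + (t² + 9) = t + (9 + t²) = 9 + t + t²)
H(-156) - d(25, 19) = (9 - 156 + (-156)²) - 1*187/2 = (9 - 156 + 24336) - 187/2 = 24189 - 187/2 = 48191/2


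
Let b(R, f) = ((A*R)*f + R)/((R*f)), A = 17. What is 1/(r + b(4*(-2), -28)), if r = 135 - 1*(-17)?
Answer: 28/4731 ≈ 0.0059184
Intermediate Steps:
r = 152 (r = 135 + 17 = 152)
b(R, f) = (R + 17*R*f)/(R*f) (b(R, f) = ((17*R)*f + R)/((R*f)) = (17*R*f + R)*(1/(R*f)) = (R + 17*R*f)*(1/(R*f)) = (R + 17*R*f)/(R*f))
1/(r + b(4*(-2), -28)) = 1/(152 + (17 + 1/(-28))) = 1/(152 + (17 - 1/28)) = 1/(152 + 475/28) = 1/(4731/28) = 28/4731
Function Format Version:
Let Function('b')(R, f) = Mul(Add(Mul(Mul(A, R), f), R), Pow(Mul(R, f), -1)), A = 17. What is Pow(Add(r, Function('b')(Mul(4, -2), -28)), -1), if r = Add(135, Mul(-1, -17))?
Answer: Rational(28, 4731) ≈ 0.0059184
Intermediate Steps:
r = 152 (r = Add(135, 17) = 152)
Function('b')(R, f) = Mul(Pow(R, -1), Pow(f, -1), Add(R, Mul(17, R, f))) (Function('b')(R, f) = Mul(Add(Mul(Mul(17, R), f), R), Pow(Mul(R, f), -1)) = Mul(Add(Mul(17, R, f), R), Mul(Pow(R, -1), Pow(f, -1))) = Mul(Add(R, Mul(17, R, f)), Mul(Pow(R, -1), Pow(f, -1))) = Mul(Pow(R, -1), Pow(f, -1), Add(R, Mul(17, R, f))))
Pow(Add(r, Function('b')(Mul(4, -2), -28)), -1) = Pow(Add(152, Add(17, Pow(-28, -1))), -1) = Pow(Add(152, Add(17, Rational(-1, 28))), -1) = Pow(Add(152, Rational(475, 28)), -1) = Pow(Rational(4731, 28), -1) = Rational(28, 4731)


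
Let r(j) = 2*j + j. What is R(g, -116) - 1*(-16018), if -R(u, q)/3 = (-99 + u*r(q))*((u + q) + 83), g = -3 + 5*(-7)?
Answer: 2811643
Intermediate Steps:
g = -38 (g = -3 - 35 = -38)
r(j) = 3*j
R(u, q) = -3*(-99 + 3*q*u)*(83 + q + u) (R(u, q) = -3*(-99 + u*(3*q))*((u + q) + 83) = -3*(-99 + 3*q*u)*((q + u) + 83) = -3*(-99 + 3*q*u)*(83 + q + u))
R(g, -116) - 1*(-16018) = (24651 + 297*(-116) + 297*(-38) - 747*(-116)*(-38) - 9*(-116)*(-38)² - 9*(-38)*(-116)²) - 1*(-16018) = (24651 - 34452 - 11286 - 3292776 - 9*(-116)*1444 - 9*(-38)*13456) + 16018 = (24651 - 34452 - 11286 - 3292776 + 1507536 + 4601952) + 16018 = 2795625 + 16018 = 2811643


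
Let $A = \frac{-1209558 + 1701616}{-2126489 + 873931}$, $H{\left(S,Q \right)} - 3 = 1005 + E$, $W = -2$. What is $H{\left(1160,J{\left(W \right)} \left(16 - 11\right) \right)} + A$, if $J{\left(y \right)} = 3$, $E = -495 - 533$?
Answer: $- \frac{12771609}{626279} \approx -20.393$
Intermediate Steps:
$E = -1028$
$H{\left(S,Q \right)} = -20$ ($H{\left(S,Q \right)} = 3 + \left(1005 - 1028\right) = 3 - 23 = -20$)
$A = - \frac{246029}{626279}$ ($A = \frac{492058}{-1252558} = 492058 \left(- \frac{1}{1252558}\right) = - \frac{246029}{626279} \approx -0.39284$)
$H{\left(1160,J{\left(W \right)} \left(16 - 11\right) \right)} + A = -20 - \frac{246029}{626279} = - \frac{12771609}{626279}$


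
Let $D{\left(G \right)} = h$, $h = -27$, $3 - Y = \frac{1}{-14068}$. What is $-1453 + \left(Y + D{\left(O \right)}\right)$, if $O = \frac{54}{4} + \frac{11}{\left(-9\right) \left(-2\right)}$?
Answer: $- \frac{20778435}{14068} \approx -1477.0$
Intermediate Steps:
$Y = \frac{42205}{14068}$ ($Y = 3 - \frac{1}{-14068} = 3 - - \frac{1}{14068} = 3 + \frac{1}{14068} = \frac{42205}{14068} \approx 3.0001$)
$O = \frac{127}{9}$ ($O = 54 \cdot \frac{1}{4} + \frac{11}{18} = \frac{27}{2} + 11 \cdot \frac{1}{18} = \frac{27}{2} + \frac{11}{18} = \frac{127}{9} \approx 14.111$)
$D{\left(G \right)} = -27$
$-1453 + \left(Y + D{\left(O \right)}\right) = -1453 + \left(\frac{42205}{14068} - 27\right) = -1453 - \frac{337631}{14068} = - \frac{20778435}{14068}$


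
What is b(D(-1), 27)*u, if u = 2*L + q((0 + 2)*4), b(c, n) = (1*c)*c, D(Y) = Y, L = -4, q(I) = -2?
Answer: -10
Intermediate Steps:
b(c, n) = c**2 (b(c, n) = c*c = c**2)
u = -10 (u = 2*(-4) - 2 = -8 - 2 = -10)
b(D(-1), 27)*u = (-1)**2*(-10) = 1*(-10) = -10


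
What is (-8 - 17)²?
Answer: 625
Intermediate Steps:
(-8 - 17)² = (-25)² = 625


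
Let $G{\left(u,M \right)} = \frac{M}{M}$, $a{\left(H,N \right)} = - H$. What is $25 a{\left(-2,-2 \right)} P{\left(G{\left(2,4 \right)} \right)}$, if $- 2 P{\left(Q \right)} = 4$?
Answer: $-100$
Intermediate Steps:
$G{\left(u,M \right)} = 1$
$P{\left(Q \right)} = -2$ ($P{\left(Q \right)} = \left(- \frac{1}{2}\right) 4 = -2$)
$25 a{\left(-2,-2 \right)} P{\left(G{\left(2,4 \right)} \right)} = 25 \left(\left(-1\right) \left(-2\right)\right) \left(-2\right) = 25 \cdot 2 \left(-2\right) = 50 \left(-2\right) = -100$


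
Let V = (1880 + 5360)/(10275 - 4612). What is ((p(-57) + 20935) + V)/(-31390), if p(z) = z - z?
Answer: -23712429/35552314 ≈ -0.66697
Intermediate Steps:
p(z) = 0
V = 7240/5663 ≈ 1.2785
((p(-57) + 20935) + V)/(-31390) = ((0 + 20935) + 7240/5663)/(-31390) = (20935 + 7240/5663)*(-1/31390) = (118562145/5663)*(-1/31390) = -23712429/35552314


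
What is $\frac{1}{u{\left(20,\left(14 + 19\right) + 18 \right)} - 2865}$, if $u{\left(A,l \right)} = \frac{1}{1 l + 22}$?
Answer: $- \frac{73}{209144} \approx -0.00034904$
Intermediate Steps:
$u{\left(A,l \right)} = \frac{1}{22 + l}$ ($u{\left(A,l \right)} = \frac{1}{l + 22} = \frac{1}{22 + l}$)
$\frac{1}{u{\left(20,\left(14 + 19\right) + 18 \right)} - 2865} = \frac{1}{\frac{1}{22 + \left(\left(14 + 19\right) + 18\right)} - 2865} = \frac{1}{\frac{1}{22 + \left(33 + 18\right)} - 2865} = \frac{1}{\frac{1}{22 + 51} - 2865} = \frac{1}{\frac{1}{73} - 2865} = \frac{1}{- \frac{209144}{73}} = - \frac{73}{209144}$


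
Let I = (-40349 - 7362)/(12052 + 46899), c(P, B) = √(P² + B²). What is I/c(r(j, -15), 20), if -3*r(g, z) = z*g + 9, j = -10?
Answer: -47711*√3209/189173759 ≈ -0.014287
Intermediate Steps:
r(g, z) = -3 - g*z/3 (r(g, z) = -(z*g + 9)/3 = -(g*z + 9)/3 = -(9 + g*z)/3 = -3 - g*z/3)
c(P, B) = √(B² + P²)
I = -47711/58951 ≈ -0.80933
I/c(r(j, -15), 20) = -47711/(58951*√(20² + (-3 - ⅓*(-10)*(-15))²)) = -47711/(58951*√(400 + (-3 - 50)²)) = -47711/(58951*√(400 + (-53)²)) = -47711/(58951*√(400 + 2809)) = -47711*√3209/3209/58951 = -47711*√3209/189173759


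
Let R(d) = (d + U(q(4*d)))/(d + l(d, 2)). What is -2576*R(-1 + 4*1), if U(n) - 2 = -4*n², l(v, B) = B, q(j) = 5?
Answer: 48944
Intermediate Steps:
U(n) = 2 - 4*n²
R(d) = (-98 + d)/(2 + d) (R(d) = (d + (2 - 4*5²))/(d + 2) = (d + (2 - 4*25))/(2 + d) = (d + (2 - 100))/(2 + d) = (d - 98)/(2 + d) = (-98 + d)/(2 + d))
-2576*R(-1 + 4*1) = -2576*(-98 + (-1 + 4*1))/(2 + (-1 + 4*1)) = -2576*(-98 + (-1 + 4))/(2 + (-1 + 4)) = -2576*(-98 + 3)/(2 + 3) = -2576*(-95)/5 = -2576*(-19) = 48944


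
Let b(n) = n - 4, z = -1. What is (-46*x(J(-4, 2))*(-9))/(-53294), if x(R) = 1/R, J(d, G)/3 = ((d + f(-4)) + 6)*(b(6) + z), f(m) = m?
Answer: 69/53294 ≈ 0.0012947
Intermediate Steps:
b(n) = -4 + n
J(d, G) = 6 + 3*d (J(d, G) = 3*(((d - 4) + 6)*((-4 + 6) - 1)) = 3*(((-4 + d) + 6)*(2 - 1)) = 3*((2 + d)*1) = 3*(2 + d) = 6 + 3*d)
(-46*x(J(-4, 2))*(-9))/(-53294) = (-46/(6 + 3*(-4))*(-9))/(-53294) = (-46/(6 - 12)*(-9))*(-1/53294) = (-46/(-6)*(-9))*(-1/53294) = (-46*(-⅙)*(-9))*(-1/53294) = ((23/3)*(-9))*(-1/53294) = -69*(-1/53294) = 69/53294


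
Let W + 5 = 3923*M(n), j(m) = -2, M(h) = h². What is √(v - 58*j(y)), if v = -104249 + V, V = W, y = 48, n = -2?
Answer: I*√88446 ≈ 297.4*I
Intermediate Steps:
W = 15687 (W = -5 + 3923*(-2)² = -5 + 3923*4 = -5 + 15692 = 15687)
V = 15687
v = -88562 (v = -104249 + 15687 = -88562)
√(v - 58*j(y)) = √(-88562 - 58*(-2)) = √(-88562 + 116) = √(-88446) = I*√88446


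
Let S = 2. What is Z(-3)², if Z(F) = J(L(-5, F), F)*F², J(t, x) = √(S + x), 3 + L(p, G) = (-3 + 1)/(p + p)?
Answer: -81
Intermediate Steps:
L(p, G) = -3 - 1/p (L(p, G) = -3 + (-3 + 1)/(p + p) = -3 - 2*1/(2*p) = -3 - 1/p)
J(t, x) = √(2 + x)
Z(F) = F²*√(2 + F) (Z(F) = √(2 + F)*F² = F²*√(2 + F))
Z(-3)² = ((-3)²*√(2 - 3))² = (9*√(-1))² = (9*I)² = -81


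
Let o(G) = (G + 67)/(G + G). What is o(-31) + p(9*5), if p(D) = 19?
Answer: 571/31 ≈ 18.419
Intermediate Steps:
o(G) = (67 + G)/(2*G) (o(G) = (67 + G)/((2*G)) = (67 + G)*(1/(2*G)) = (67 + G)/(2*G))
o(-31) + p(9*5) = (1/2)*(67 - 31)/(-31) + 19 = (1/2)*(-1/31)*36 + 19 = -18/31 + 19 = 571/31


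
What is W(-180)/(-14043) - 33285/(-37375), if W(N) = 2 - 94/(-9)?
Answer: 840521059/944742825 ≈ 0.88968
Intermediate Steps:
W(N) = 112/9 (W(N) = 2 - 94*(-1)/9 = 2 - 1*(-94/9) = 2 + 94/9 = 112/9)
W(-180)/(-14043) - 33285/(-37375) = (112/9)/(-14043) - 33285/(-37375) = (112/9)*(-1/14043) - 33285*(-1/37375) = -112/126387 + 6657/7475 = 840521059/944742825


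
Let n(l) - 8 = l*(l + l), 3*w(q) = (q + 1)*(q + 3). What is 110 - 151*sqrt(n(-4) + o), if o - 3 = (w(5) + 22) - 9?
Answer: 110 - 906*sqrt(2) ≈ -1171.3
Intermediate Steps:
w(q) = (1 + q)*(3 + q)/3 (w(q) = ((q + 1)*(q + 3))/3 = ((1 + q)*(3 + q))/3 = (1 + q)*(3 + q)/3)
n(l) = 8 + 2*l**2 (n(l) = 8 + l*(l + l) = 8 + l*(2*l) = 8 + 2*l**2)
o = 32 (o = 3 + (((1 + (1/3)*5**2 + (4/3)*5) + 22) - 9) = 3 + (((1 + (1/3)*25 + 20/3) + 22) - 9) = 3 + (((1 + 25/3 + 20/3) + 22) - 9) = 3 + ((16 + 22) - 9) = 3 + (38 - 9) = 3 + 29 = 32)
110 - 151*sqrt(n(-4) + o) = 110 - 151*sqrt((8 + 2*(-4)**2) + 32) = 110 - 151*sqrt((8 + 2*16) + 32) = 110 - 151*sqrt((8 + 32) + 32) = 110 - 151*sqrt(40 + 32) = 110 - 906*sqrt(2)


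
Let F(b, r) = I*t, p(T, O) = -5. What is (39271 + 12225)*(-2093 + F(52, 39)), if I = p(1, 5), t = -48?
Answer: -95422088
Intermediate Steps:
I = -5
F(b, r) = 240 (F(b, r) = -5*(-48) = 240)
(39271 + 12225)*(-2093 + F(52, 39)) = (39271 + 12225)*(-2093 + 240) = 51496*(-1853) = -95422088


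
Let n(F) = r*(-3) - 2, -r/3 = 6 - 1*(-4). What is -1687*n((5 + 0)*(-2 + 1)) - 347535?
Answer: -495991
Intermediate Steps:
r = -30 (r = -3*(6 - 1*(-4)) = -3*(6 + 4) = -3*10 = -30)
n(F) = 88 (n(F) = -30*(-3) - 2 = 90 - 2 = 88)
-1687*n((5 + 0)*(-2 + 1)) - 347535 = -1687*88 - 347535 = -148456 - 347535 = -495991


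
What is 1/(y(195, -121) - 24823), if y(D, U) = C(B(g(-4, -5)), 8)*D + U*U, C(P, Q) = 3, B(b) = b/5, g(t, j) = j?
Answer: -1/9597 ≈ -0.00010420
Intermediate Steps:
B(b) = b/5 (B(b) = b*(⅕) = b/5)
y(D, U) = U² + 3*D (y(D, U) = 3*D + U*U = 3*D + U² = U² + 3*D)
1/(y(195, -121) - 24823) = 1/(((-121)² + 3*195) - 24823) = 1/((14641 + 585) - 24823) = 1/(15226 - 24823) = 1/(-9597) = -1/9597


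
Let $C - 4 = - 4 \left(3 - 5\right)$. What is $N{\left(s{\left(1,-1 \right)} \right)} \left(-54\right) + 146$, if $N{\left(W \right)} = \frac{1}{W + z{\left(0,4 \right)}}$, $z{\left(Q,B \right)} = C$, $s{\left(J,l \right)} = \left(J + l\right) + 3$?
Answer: $\frac{712}{5} \approx 142.4$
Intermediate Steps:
$s{\left(J,l \right)} = 3 + J + l$
$C = 12$ ($C = 4 - 4 \left(3 - 5\right) = 4 - -8 = 4 + 8 = 12$)
$z{\left(Q,B \right)} = 12$
$N{\left(W \right)} = \frac{1}{12 + W}$ ($N{\left(W \right)} = \frac{1}{W + 12} = \frac{1}{12 + W}$)
$N{\left(s{\left(1,-1 \right)} \right)} \left(-54\right) + 146 = \frac{1}{12 + \left(3 + 1 - 1\right)} \left(-54\right) + 146 = \frac{1}{12 + 3} \left(-54\right) + 146 = \frac{1}{15} \left(-54\right) + 146 = - \frac{18}{5} + 146 = \frac{712}{5}$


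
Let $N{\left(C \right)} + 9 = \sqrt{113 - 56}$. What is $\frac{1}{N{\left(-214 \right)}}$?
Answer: $- \frac{3}{8} - \frac{\sqrt{57}}{24} \approx -0.68958$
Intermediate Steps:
$N{\left(C \right)} = -9 + \sqrt{57}$ ($N{\left(C \right)} = -9 + \sqrt{113 - 56} = -9 + \sqrt{57}$)
$\frac{1}{N{\left(-214 \right)}} = \frac{1}{-9 + \sqrt{57}}$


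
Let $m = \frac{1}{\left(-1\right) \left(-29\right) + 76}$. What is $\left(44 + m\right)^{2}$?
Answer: $\frac{21353641}{11025} \approx 1936.8$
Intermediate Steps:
$m = \frac{1}{105}$ ($m = \frac{1}{29 + 76} = \frac{1}{105} \approx 0.0095238$)
$\left(44 + m\right)^{2} = \left(44 + \frac{1}{105}\right)^{2} = \left(\frac{4621}{105}\right)^{2} = \frac{21353641}{11025}$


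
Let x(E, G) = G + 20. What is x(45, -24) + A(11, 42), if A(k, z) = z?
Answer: 38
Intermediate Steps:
x(E, G) = 20 + G
x(45, -24) + A(11, 42) = (20 - 24) + 42 = -4 + 42 = 38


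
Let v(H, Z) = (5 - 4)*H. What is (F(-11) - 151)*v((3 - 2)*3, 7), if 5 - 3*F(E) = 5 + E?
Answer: -442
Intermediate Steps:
F(E) = -E/3 (F(E) = 5/3 - (5 + E)/3 = 5/3 + (-5/3 - E/3) = -E/3)
v(H, Z) = H (v(H, Z) = 1*H = H)
(F(-11) - 151)*v((3 - 2)*3, 7) = (-1/3*(-11) - 151)*((3 - 2)*3) = (11/3 - 151)*(1*3) = -442/3*3 = -442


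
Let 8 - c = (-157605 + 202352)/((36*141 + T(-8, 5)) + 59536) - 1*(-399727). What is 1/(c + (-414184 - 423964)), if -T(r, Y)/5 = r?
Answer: -64652/80030622031 ≈ -8.0784e-7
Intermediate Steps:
T(r, Y) = -5*r
c = -25842677535/64652 (c = 8 - ((-157605 + 202352)/((36*141 - 5*(-8)) + 59536) - 1*(-399727)) = 8 - (44747/((5076 + 40) + 59536) + 399727) = 8 - (44747/(5116 + 59536) + 399727) = 8 - (44747/64652 + 399727) = 8 - 1*25843194751/64652 = 8 - 25843194751/64652 = -25842677535/64652 ≈ -3.9972e+5)
1/(c + (-414184 - 423964)) = 1/(-25842677535/64652 + (-414184 - 423964)) = 1/(-25842677535/64652 - 838148) = 1/(-80030622031/64652) = -64652/80030622031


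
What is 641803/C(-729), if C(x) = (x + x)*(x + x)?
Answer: 641803/2125764 ≈ 0.30192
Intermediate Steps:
C(x) = 4*x² (C(x) = (2*x)*(2*x) = 4*x²)
641803/C(-729) = 641803/((4*(-729)²)) = 641803/((4*531441)) = 641803/2125764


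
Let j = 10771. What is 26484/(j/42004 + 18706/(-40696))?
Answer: -117894821509/904662 ≈ -1.3032e+5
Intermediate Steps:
26484/(j/42004 + 18706/(-40696)) = 26484/(10771/42004 + 18706/(-40696)) = 26484/(10771*(1/42004) + 18706*(-1/40696)) = 26484/(10771/42004 - 9353/20348) = 26484/(-10855944/53418587) = 26484*(-53418587/10855944) = -117894821509/904662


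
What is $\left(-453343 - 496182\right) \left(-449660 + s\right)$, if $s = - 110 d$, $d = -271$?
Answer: $398658071250$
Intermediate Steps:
$s = 29810$ ($s = \left(-110\right) \left(-271\right) = 29810$)
$\left(-453343 - 496182\right) \left(-449660 + s\right) = \left(-453343 - 496182\right) \left(-449660 + 29810\right) = \left(-949525\right) \left(-419850\right) = 398658071250$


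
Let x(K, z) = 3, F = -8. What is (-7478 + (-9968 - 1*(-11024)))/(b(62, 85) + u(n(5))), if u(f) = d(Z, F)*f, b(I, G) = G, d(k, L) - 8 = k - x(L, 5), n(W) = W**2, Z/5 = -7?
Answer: 338/35 ≈ 9.6571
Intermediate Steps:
Z = -35 (Z = 5*(-7) = -35)
d(k, L) = 5 + k (d(k, L) = 8 + (k - 1*3) = 8 + (k - 3) = 8 + (-3 + k) = 5 + k)
u(f) = -30*f (u(f) = (5 - 35)*f = -30*f)
(-7478 + (-9968 - 1*(-11024)))/(b(62, 85) + u(n(5))) = (-7478 + (-9968 - 1*(-11024)))/(85 - 30*5**2) = (-7478 + (-9968 + 11024))/(85 - 30*25) = (-7478 + 1056)/(85 - 750) = -6422/(-665) = -6422*(-1/665) = 338/35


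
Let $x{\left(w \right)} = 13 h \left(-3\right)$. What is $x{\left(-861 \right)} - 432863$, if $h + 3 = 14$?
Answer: $-433292$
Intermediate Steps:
$h = 11$ ($h = -3 + 14 = 11$)
$x{\left(w \right)} = -429$ ($x{\left(w \right)} = 13 \cdot 11 \left(-3\right) = 143 \left(-3\right) = -429$)
$x{\left(-861 \right)} - 432863 = -429 - 432863 = -433292$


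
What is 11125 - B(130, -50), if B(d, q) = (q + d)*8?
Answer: 10485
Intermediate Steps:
B(d, q) = 8*d + 8*q (B(d, q) = (d + q)*8 = 8*d + 8*q)
11125 - B(130, -50) = 11125 - (8*130 + 8*(-50)) = 11125 - (1040 - 400) = 11125 - 1*640 = 11125 - 640 = 10485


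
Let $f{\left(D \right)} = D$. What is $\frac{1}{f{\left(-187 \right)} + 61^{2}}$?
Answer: $\frac{1}{3534} \approx 0.00028297$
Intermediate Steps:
$\frac{1}{f{\left(-187 \right)} + 61^{2}} = \frac{1}{-187 + 61^{2}} = \frac{1}{-187 + 3721} = \frac{1}{3534}$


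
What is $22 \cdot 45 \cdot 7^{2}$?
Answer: $48510$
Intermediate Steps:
$22 \cdot 45 \cdot 7^{2} = 990 \cdot 49 = 48510$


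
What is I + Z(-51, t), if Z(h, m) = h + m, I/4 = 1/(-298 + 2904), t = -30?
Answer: -105541/1303 ≈ -80.998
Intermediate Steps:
I = 2/1303 (I = 4/(-298 + 2904) = 4/2606 = 4*(1/2606) = 2/1303 ≈ 0.0015349)
I + Z(-51, t) = 2/1303 + (-51 - 30) = 2/1303 - 81 = -105541/1303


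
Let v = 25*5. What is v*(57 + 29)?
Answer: 10750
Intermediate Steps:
v = 125
v*(57 + 29) = 125*(57 + 29) = 125*86 = 10750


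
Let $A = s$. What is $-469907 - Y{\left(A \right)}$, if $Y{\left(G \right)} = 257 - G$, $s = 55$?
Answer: $-470109$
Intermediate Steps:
$A = 55$
$-469907 - Y{\left(A \right)} = -469907 - \left(257 - 55\right) = -469907 - 202 = -470109$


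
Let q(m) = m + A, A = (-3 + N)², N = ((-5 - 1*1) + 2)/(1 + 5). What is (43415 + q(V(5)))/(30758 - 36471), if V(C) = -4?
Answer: -390820/51417 ≈ -7.6010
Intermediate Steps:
N = -⅔ (N = ((-5 - 1) + 2)/6 = (-6 + 2)*(⅙) = -4*⅙ = -⅔ ≈ -0.66667)
A = 121/9 (A = (-3 - ⅔)² = (-11/3)² = 121/9 ≈ 13.444)
q(m) = 121/9 + m (q(m) = m + 121/9 = 121/9 + m)
(43415 + q(V(5)))/(30758 - 36471) = (43415 + (121/9 - 4))/(30758 - 36471) = (43415 + 85/9)/(-5713) = (390820/9)*(-1/5713) = -390820/51417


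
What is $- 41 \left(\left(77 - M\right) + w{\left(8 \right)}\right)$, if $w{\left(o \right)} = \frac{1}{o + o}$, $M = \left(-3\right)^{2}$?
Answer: $- \frac{44649}{16} \approx -2790.6$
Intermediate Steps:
$M = 9$
$w{\left(o \right)} = \frac{1}{2 o}$
$- 41 \left(\left(77 - M\right) + w{\left(8 \right)}\right) = - 41 \left(\left(77 - 9\right) + \frac{1}{2 \cdot 8}\right) = - 41 \left(\left(77 - 9\right) + \frac{1}{2} \cdot \frac{1}{8}\right) = - 41 \left(68 + \frac{1}{16}\right) = \left(-41\right) \frac{1089}{16} = - \frac{44649}{16}$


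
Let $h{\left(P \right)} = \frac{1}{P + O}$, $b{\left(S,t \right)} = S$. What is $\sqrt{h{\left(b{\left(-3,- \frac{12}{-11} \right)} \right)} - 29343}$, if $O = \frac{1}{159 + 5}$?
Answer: $\frac{i \sqrt{7074120307}}{491} \approx 171.3 i$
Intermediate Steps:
$O = \frac{1}{164} \approx 0.0060976$
$h{\left(P \right)} = \frac{1}{\frac{1}{164} + P}$ ($h{\left(P \right)} = \frac{1}{P + \frac{1}{164}} = \frac{1}{\frac{1}{164} + P}$)
$\sqrt{h{\left(b{\left(-3,- \frac{12}{-11} \right)} \right)} - 29343} = \sqrt{\frac{164}{1 + 164 \left(-3\right)} - 29343} = \sqrt{\frac{164}{1 - 492} - 29343} = \sqrt{\frac{164}{-491} - 29343} = \sqrt{164 \left(- \frac{1}{491}\right) - 29343} = \sqrt{- \frac{164}{491} - 29343} = \sqrt{- \frac{14407577}{491}} = \frac{i \sqrt{7074120307}}{491}$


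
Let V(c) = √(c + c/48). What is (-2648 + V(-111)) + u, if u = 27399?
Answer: 24751 + 7*I*√37/4 ≈ 24751.0 + 10.645*I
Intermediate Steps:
V(c) = 7*√3*√c/12 (V(c) = √(c + c*(1/48)) = √(c + c/48) = √(49*c/48) = 7*√3*√c/12)
(-2648 + V(-111)) + u = (-2648 + 7*√3*√(-111)/12) + 27399 = (-2648 + 7*√3*(I*√111)/12) + 27399 = (-2648 + 7*I*√37/4) + 27399 = 24751 + 7*I*√37/4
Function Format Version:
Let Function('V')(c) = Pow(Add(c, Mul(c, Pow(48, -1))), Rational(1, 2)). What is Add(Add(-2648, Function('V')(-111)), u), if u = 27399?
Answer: Add(24751, Mul(Rational(7, 4), I, Pow(37, Rational(1, 2)))) ≈ Add(24751., Mul(10.645, I))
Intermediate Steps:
Function('V')(c) = Mul(Rational(7, 12), Pow(3, Rational(1, 2)), Pow(c, Rational(1, 2))) (Function('V')(c) = Pow(Add(c, Mul(c, Rational(1, 48))), Rational(1, 2)) = Pow(Add(c, Mul(Rational(1, 48), c)), Rational(1, 2)) = Pow(Mul(Rational(49, 48), c), Rational(1, 2)) = Mul(Rational(7, 12), Pow(3, Rational(1, 2)), Pow(c, Rational(1, 2))))
Add(Add(-2648, Function('V')(-111)), u) = Add(Add(-2648, Mul(Rational(7, 12), Pow(3, Rational(1, 2)), Pow(-111, Rational(1, 2)))), 27399) = Add(Add(-2648, Mul(Rational(7, 12), Pow(3, Rational(1, 2)), Mul(I, Pow(111, Rational(1, 2))))), 27399) = Add(Add(-2648, Mul(Rational(7, 4), I, Pow(37, Rational(1, 2)))), 27399) = Add(24751, Mul(Rational(7, 4), I, Pow(37, Rational(1, 2))))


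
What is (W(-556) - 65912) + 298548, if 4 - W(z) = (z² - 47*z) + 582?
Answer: -103210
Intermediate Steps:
W(z) = -578 - z² + 47*z (W(z) = 4 - ((z² - 47*z) + 582) = 4 - (582 + z² - 47*z) = 4 + (-582 - z² + 47*z) = -578 - z² + 47*z)
(W(-556) - 65912) + 298548 = ((-578 - 1*(-556)² + 47*(-556)) - 65912) + 298548 = ((-578 - 1*309136 - 26132) - 65912) + 298548 = ((-578 - 309136 - 26132) - 65912) + 298548 = (-335846 - 65912) + 298548 = -401758 + 298548 = -103210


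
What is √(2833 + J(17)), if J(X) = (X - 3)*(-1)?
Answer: √2819 ≈ 53.094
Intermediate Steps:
J(X) = 3 - X (J(X) = (-3 + X)*(-1) = 3 - X)
√(2833 + J(17)) = √(2833 + (3 - 1*17)) = √(2833 + (3 - 17)) = √(2833 - 14) = √2819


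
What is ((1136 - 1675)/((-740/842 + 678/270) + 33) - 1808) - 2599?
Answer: -2901679311/656108 ≈ -4422.6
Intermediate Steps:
((1136 - 1675)/((-740/842 + 678/270) + 33) - 1808) - 2599 = (-539/((-740*1/842 + 678*(1/270)) + 33) - 1808) - 2599 = (-539/((-370/421 + 113/45) + 33) - 1808) - 2599 = (-539/(30923/18945 + 33) - 1808) - 2599 = (-539/656108/18945 - 1808) - 2599 = (-539*18945/656108 - 1808) - 2599 = (-10211355/656108 - 1808) - 2599 = -1196454619/656108 - 2599 = -2901679311/656108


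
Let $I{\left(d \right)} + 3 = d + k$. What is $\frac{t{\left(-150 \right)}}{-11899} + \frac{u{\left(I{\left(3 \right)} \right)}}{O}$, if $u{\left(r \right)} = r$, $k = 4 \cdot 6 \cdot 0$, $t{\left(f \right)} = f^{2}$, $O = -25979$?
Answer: $- \frac{22500}{11899} \approx -1.8909$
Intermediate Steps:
$k = 0$ ($k = 24 \cdot 0 = 0$)
$I{\left(d \right)} = -3 + d$ ($I{\left(d \right)} = -3 + \left(d + 0\right) = -3 + d$)
$\frac{t{\left(-150 \right)}}{-11899} + \frac{u{\left(I{\left(3 \right)} \right)}}{O} = \frac{\left(-150\right)^{2}}{-11899} + \frac{-3 + 3}{-25979} = 22500 \left(- \frac{1}{11899}\right) + 0 \left(- \frac{1}{25979}\right) = - \frac{22500}{11899} + 0 = - \frac{22500}{11899}$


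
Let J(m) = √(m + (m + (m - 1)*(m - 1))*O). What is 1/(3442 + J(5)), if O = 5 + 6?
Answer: 1721/5923564 - √59/5923564 ≈ 0.00028924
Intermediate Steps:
O = 11
J(m) = √(11*(-1 + m)² + 12*m) (J(m) = √(m + (m + (m - 1)*(m - 1))*11) = √(m + (m + (-1 + m)*(-1 + m))*11) = √(m + (m + (-1 + m)²)*11) = √(m + (11*m + 11*(-1 + m)²)) = √(11*(-1 + m)² + 12*m))
1/(3442 + J(5)) = 1/(3442 + √(11*(-1 + 5)² + 12*5)) = 1/(3442 + √(11*4² + 60)) = 1/(3442 + √(11*16 + 60)) = 1/(3442 + √(176 + 60)) = 1/(3442 + √236) = 1/(3442 + 2*√59)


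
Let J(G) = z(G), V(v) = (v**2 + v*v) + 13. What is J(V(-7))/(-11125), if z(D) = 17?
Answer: -17/11125 ≈ -0.0015281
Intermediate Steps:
V(v) = 13 + 2*v**2 (V(v) = (v**2 + v**2) + 13 = 2*v**2 + 13 = 13 + 2*v**2)
J(G) = 17
J(V(-7))/(-11125) = 17/(-11125) = 17*(-1/11125) = -17/11125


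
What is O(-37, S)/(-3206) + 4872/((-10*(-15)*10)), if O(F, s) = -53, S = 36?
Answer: 1308261/400750 ≈ 3.2645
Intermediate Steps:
O(-37, S)/(-3206) + 4872/((-10*(-15)*10)) = -53/(-3206) + 4872/((-10*(-15)*10)) = -53*(-1/3206) + 4872/((150*10)) = 53/3206 + 4872/1500 = 53/3206 + 4872*(1/1500) = 53/3206 + 406/125 = 1308261/400750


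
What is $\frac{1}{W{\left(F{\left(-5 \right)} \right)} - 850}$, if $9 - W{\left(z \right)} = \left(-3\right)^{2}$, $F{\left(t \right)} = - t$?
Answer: $- \frac{1}{850} \approx -0.0011765$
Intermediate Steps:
$W{\left(z \right)} = 0$ ($W{\left(z \right)} = 9 - \left(-3\right)^{2} = 9 - 9 = 0$)
$\frac{1}{W{\left(F{\left(-5 \right)} \right)} - 850} = \frac{1}{0 - 850} = \frac{1}{-850} = - \frac{1}{850}$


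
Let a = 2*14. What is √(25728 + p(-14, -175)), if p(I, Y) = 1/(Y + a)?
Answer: √11346045/21 ≈ 160.40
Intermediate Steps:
a = 28
p(I, Y) = 1/(28 + Y) (p(I, Y) = 1/(Y + 28) = 1/(28 + Y))
√(25728 + p(-14, -175)) = √(25728 + 1/(28 - 175)) = √(25728 + 1/(-147)) = √(25728 - 1/147) = √(3782015/147) = √11346045/21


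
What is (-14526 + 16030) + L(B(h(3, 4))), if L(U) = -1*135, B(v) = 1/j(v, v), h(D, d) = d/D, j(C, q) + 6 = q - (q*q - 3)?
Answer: 1369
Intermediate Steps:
j(C, q) = -3 + q - q**2 (j(C, q) = -6 + (q - (q*q - 3)) = -6 + (q - (q**2 - 3)) = -6 + (q - (-3 + q**2)) = -6 + (q + (3 - q**2)) = -6 + (3 + q - q**2) = -3 + q - q**2)
B(v) = 1/(-3 + v - v**2)
L(U) = -135
(-14526 + 16030) + L(B(h(3, 4))) = (-14526 + 16030) - 135 = 1504 - 135 = 1369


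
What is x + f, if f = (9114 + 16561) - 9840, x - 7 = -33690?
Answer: -17848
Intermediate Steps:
x = -33683 (x = 7 - 33690 = -33683)
f = 15835 (f = 25675 - 9840 = 15835)
x + f = -33683 + 15835 = -17848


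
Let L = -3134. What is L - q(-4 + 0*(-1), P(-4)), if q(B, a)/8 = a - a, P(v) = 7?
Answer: -3134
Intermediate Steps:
q(B, a) = 0 (q(B, a) = 8*(a - a) = 8*0 = 0)
L - q(-4 + 0*(-1), P(-4)) = -3134 - 1*0 = -3134 + 0 = -3134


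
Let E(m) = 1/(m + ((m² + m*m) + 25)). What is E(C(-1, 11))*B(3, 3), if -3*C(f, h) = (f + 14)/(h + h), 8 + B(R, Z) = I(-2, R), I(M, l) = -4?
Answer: -13068/27095 ≈ -0.48230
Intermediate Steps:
B(R, Z) = -12 (B(R, Z) = -8 - 4 = -12)
C(f, h) = -(14 + f)/(6*h) (C(f, h) = -(f + 14)/(3*(h + h)) = -(14 + f)/(3*(2*h)) = -(14 + f)*1/(2*h)/3 = -(14 + f)/(6*h))
E(m) = 1/(25 + m + 2*m²) (E(m) = 1/(m + ((m² + m²) + 25)) = 1/(m + (2*m² + 25)) = 1/(m + (25 + 2*m²)) = 1/(25 + m + 2*m²))
E(C(-1, 11))*B(3, 3) = -12/(25 + (⅙)*(-14 - 1*(-1))/11 + 2*((⅙)*(-14 - 1*(-1))/11)²) = -12/(25 + (⅙)*(1/11)*(-14 + 1) + 2*((⅙)*(1/11)*(-14 + 1))²) = -12/(25 + (⅙)*(1/11)*(-13) + 2*((⅙)*(1/11)*(-13))²) = -12/(25 - 13/66 + 2*(-13/66)²) = -12/(25 - 13/66 + 2*(169/4356)) = -12/(25 - 13/66 + 169/2178) = -12/(27095/1089) = (1089/27095)*(-12) = -13068/27095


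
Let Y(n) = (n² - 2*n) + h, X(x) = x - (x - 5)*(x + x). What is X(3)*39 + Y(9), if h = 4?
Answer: 652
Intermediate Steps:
X(x) = x - 2*x*(-5 + x) (X(x) = x - (-5 + x)*2*x = x - 2*x*(-5 + x))
Y(n) = 4 + n² - 2*n (Y(n) = (n² - 2*n) + 4 = 4 + n² - 2*n)
X(3)*39 + Y(9) = (3*(11 - 2*3))*39 + (4 + 9² - 2*9) = (3*(11 - 6))*39 + (4 + 81 - 18) = (3*5)*39 + 67 = 15*39 + 67 = 585 + 67 = 652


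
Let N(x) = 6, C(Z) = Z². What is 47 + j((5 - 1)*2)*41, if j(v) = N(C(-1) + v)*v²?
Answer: 15791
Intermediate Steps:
j(v) = 6*v²
47 + j((5 - 1)*2)*41 = 47 + (6*((5 - 1)*2)²)*41 = 47 + (6*(4*2)²)*41 = 47 + (6*8²)*41 = 47 + (6*64)*41 = 47 + 384*41 = 47 + 15744 = 15791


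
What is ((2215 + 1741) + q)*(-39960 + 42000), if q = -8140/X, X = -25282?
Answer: 102024206640/12641 ≈ 8.0709e+6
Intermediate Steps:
q = 4070/12641 (q = -8140/(-25282) = -8140*(-1/25282) = 4070/12641 ≈ 0.32197)
((2215 + 1741) + q)*(-39960 + 42000) = ((2215 + 1741) + 4070/12641)*(-39960 + 42000) = (3956 + 4070/12641)*2040 = (50011866/12641)*2040 = 102024206640/12641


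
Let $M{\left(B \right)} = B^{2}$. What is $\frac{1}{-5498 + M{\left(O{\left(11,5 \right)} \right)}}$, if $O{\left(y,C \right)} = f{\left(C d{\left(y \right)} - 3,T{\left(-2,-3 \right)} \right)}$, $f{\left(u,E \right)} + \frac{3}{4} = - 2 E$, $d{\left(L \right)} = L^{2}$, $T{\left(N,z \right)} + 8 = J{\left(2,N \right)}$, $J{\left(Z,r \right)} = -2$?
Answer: $- \frac{16}{82039} \approx -0.00019503$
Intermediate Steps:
$T{\left(N,z \right)} = -10$ ($T{\left(N,z \right)} = -8 - 2 = -10$)
$f{\left(u,E \right)} = - \frac{3}{4} - 2 E$
$O{\left(y,C \right)} = \frac{77}{4}$ ($O{\left(y,C \right)} = - \frac{3}{4} - -20 = - \frac{3}{4} + 20 = \frac{77}{4}$)
$\frac{1}{-5498 + M{\left(O{\left(11,5 \right)} \right)}} = \frac{1}{-5498 + \left(\frac{77}{4}\right)^{2}} = \frac{1}{-5498 + \frac{5929}{16}} = \frac{1}{- \frac{82039}{16}} = - \frac{16}{82039}$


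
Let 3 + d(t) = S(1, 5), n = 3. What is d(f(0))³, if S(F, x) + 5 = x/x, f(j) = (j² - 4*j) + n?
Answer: -343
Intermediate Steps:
f(j) = 3 + j² - 4*j (f(j) = (j² - 4*j) + 3 = 3 + j² - 4*j)
S(F, x) = -4 (S(F, x) = -5 + x/x = -5 + 1 = -4)
d(t) = -7 (d(t) = -3 - 4 = -7)
d(f(0))³ = (-7)³ = -343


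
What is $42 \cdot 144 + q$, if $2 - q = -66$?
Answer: $6116$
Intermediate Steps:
$q = 68$ ($q = 2 - -66 = 2 + 66 = 68$)
$42 \cdot 144 + q = 42 \cdot 144 + 68 = 6048 + 68 = 6116$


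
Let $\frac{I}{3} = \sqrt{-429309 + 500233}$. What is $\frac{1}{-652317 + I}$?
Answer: $- \frac{217439}{141838943391} - \frac{2 \sqrt{17731}}{141838943391} \approx -1.5349 \cdot 10^{-6}$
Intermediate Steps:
$I = 6 \sqrt{17731}$ ($I = 3 \sqrt{-429309 + 500233} = 3 \sqrt{70924} = 3 \cdot 2 \sqrt{17731} = 6 \sqrt{17731} \approx 798.95$)
$\frac{1}{-652317 + I} = \frac{1}{-652317 + 6 \sqrt{17731}}$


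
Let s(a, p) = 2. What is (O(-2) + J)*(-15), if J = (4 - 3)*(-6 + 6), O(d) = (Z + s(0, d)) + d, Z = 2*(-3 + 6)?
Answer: -90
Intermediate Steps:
Z = 6 (Z = 2*3 = 6)
O(d) = 8 + d (O(d) = (6 + 2) + d = 8 + d)
J = 0 (J = 1*0 = 0)
(O(-2) + J)*(-15) = ((8 - 2) + 0)*(-15) = (6 + 0)*(-15) = 6*(-15) = -90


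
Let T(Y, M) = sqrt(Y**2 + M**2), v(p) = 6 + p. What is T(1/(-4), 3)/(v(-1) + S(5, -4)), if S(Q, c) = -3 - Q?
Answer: -sqrt(145)/12 ≈ -1.0035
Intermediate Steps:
T(Y, M) = sqrt(M**2 + Y**2)
T(1/(-4), 3)/(v(-1) + S(5, -4)) = sqrt(3**2 + (1/(-4))**2)/((6 - 1) + (-3 - 1*5)) = sqrt(9 + (-1/4)**2)/(5 + (-3 - 5)) = sqrt(9 + 1/16)/(5 - 8) = sqrt(145/16)/(-3) = -sqrt(145)/12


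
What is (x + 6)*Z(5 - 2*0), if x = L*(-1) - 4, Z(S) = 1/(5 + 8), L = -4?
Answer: 6/13 ≈ 0.46154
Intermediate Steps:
Z(S) = 1/13
x = 0 (x = -4*(-1) - 4 = 4 - 4 = 0)
(x + 6)*Z(5 - 2*0) = (0 + 6)*(1/13) = 6*(1/13) = 6/13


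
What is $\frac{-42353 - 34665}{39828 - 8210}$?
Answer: $- \frac{38509}{15809} \approx -2.4359$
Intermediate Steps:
$\frac{-42353 - 34665}{39828 - 8210} = - \frac{77018}{31618} = \left(-77018\right) \frac{1}{31618} = - \frac{38509}{15809}$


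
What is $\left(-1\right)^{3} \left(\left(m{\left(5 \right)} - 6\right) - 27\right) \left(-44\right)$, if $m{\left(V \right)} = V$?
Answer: $-1232$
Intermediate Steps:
$\left(-1\right)^{3} \left(\left(m{\left(5 \right)} - 6\right) - 27\right) \left(-44\right) = \left(-1\right)^{3} \left(\left(5 - 6\right) - 27\right) \left(-44\right) = - (-1 - 27) \left(-44\right) = \left(-1\right) \left(-28\right) \left(-44\right) = 28 \left(-44\right) = -1232$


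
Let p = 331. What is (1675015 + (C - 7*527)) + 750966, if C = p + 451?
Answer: 2423074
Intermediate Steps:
C = 782 (C = 331 + 451 = 782)
(1675015 + (C - 7*527)) + 750966 = (1675015 + (782 - 7*527)) + 750966 = (1675015 + (782 - 3689)) + 750966 = (1675015 - 2907) + 750966 = 1672108 + 750966 = 2423074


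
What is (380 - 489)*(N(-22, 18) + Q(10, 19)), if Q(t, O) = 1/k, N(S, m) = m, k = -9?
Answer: -17549/9 ≈ -1949.9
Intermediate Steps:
Q(t, O) = -⅑ (Q(t, O) = 1/(-9) = -⅑)
(380 - 489)*(N(-22, 18) + Q(10, 19)) = (380 - 489)*(18 - ⅑) = -109*161/9 = -17549/9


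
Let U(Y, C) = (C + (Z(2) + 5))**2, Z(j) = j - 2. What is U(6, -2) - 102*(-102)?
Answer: 10413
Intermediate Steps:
Z(j) = -2 + j
U(Y, C) = (5 + C)**2 (U(Y, C) = (C + ((-2 + 2) + 5))**2 = (C + (0 + 5))**2 = (C + 5)**2 = (5 + C)**2)
U(6, -2) - 102*(-102) = (5 - 2)**2 - 102*(-102) = 3**2 + 10404 = 9 + 10404 = 10413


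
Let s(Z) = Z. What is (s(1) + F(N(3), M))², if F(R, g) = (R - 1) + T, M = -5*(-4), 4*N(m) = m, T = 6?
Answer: 729/16 ≈ 45.563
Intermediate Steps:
N(m) = m/4
M = 20
F(R, g) = 5 + R (F(R, g) = (R - 1) + 6 = (-1 + R) + 6 = 5 + R)
(s(1) + F(N(3), M))² = (1 + (5 + (¼)*3))² = (1 + (5 + ¾))² = (1 + 23/4)² = (27/4)² = 729/16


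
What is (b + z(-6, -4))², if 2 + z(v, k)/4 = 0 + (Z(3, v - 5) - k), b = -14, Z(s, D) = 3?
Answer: 36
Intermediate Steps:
z(v, k) = 4 - 4*k (z(v, k) = -8 + 4*(0 + (3 - k)) = -8 + 4*(3 - k) = -8 + (12 - 4*k) = 4 - 4*k)
(b + z(-6, -4))² = (-14 + (4 - 4*(-4)))² = (-14 + (4 + 16))² = (-14 + 20)² = 6² = 36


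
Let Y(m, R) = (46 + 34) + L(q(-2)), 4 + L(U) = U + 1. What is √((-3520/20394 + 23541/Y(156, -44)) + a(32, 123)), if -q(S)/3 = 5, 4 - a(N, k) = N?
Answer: √129018369590/19158 ≈ 18.749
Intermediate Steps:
a(N, k) = 4 - N
q(S) = -15 (q(S) = -3*5 = -15)
L(U) = -3 + U (L(U) = -4 + (U + 1) = -4 + (1 + U) = -3 + U)
Y(m, R) = 62 (Y(m, R) = (46 + 34) + (-3 - 15) = 80 - 18 = 62)
√((-3520/20394 + 23541/Y(156, -44)) + a(32, 123)) = √((-3520/20394 + 23541/62) + (4 - 1*32)) = √((-3520*1/20394 + 23541*(1/62)) + (4 - 32)) = √((-160/927 + 23541/62) - 28) = √(21812587/57474 - 28) = √(20203315/57474) = √129018369590/19158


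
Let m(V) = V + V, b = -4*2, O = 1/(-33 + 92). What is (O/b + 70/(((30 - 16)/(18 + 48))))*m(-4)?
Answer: -155759/59 ≈ -2640.0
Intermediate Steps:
O = 1/59 ≈ 0.016949
b = -8
m(V) = 2*V
(O/b + 70/(((30 - 16)/(18 + 48))))*m(-4) = ((1/59)/(-8) + 70/(((30 - 16)/(18 + 48))))*(2*(-4)) = ((1/59)*(-1/8) + 70/((14/66)))*(-8) = (-1/472 + 70/((14*(1/66))))*(-8) = (-1/472 + 70/(7/33))*(-8) = (-1/472 + 70*(33/7))*(-8) = (-1/472 + 330)*(-8) = (155759/472)*(-8) = -155759/59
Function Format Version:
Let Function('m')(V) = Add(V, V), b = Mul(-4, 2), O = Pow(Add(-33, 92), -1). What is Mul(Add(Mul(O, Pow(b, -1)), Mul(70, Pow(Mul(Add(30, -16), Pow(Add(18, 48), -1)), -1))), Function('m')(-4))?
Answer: Rational(-155759, 59) ≈ -2640.0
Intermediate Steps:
O = Rational(1, 59) (O = Pow(59, -1) = Rational(1, 59) ≈ 0.016949)
b = -8
Function('m')(V) = Mul(2, V)
Mul(Add(Mul(O, Pow(b, -1)), Mul(70, Pow(Mul(Add(30, -16), Pow(Add(18, 48), -1)), -1))), Function('m')(-4)) = Mul(Add(Mul(Rational(1, 59), Pow(-8, -1)), Mul(70, Pow(Mul(Add(30, -16), Pow(Add(18, 48), -1)), -1))), Mul(2, -4)) = Mul(Add(Mul(Rational(1, 59), Rational(-1, 8)), Mul(70, Pow(Mul(14, Pow(66, -1)), -1))), -8) = Mul(Add(Rational(-1, 472), Mul(70, Pow(Mul(14, Rational(1, 66)), -1))), -8) = Mul(Add(Rational(-1, 472), Mul(70, Pow(Rational(7, 33), -1))), -8) = Mul(Add(Rational(-1, 472), Mul(70, Rational(33, 7))), -8) = Mul(Add(Rational(-1, 472), 330), -8) = Mul(Rational(155759, 472), -8) = Rational(-155759, 59)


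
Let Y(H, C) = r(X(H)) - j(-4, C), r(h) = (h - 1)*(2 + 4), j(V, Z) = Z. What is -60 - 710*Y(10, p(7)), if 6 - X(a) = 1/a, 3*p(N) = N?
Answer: -57832/3 ≈ -19277.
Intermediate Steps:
p(N) = N/3
X(a) = 6 - 1/a
r(h) = -6 + 6*h (r(h) = (-1 + h)*6 = -6 + 6*h)
Y(H, C) = 30 - C - 6/H (Y(H, C) = (-6 + 6*(6 - 1/H)) - C = (-6 + (36 - 6/H)) - C = (30 - 6/H) - C = 30 - C - 6/H)
-60 - 710*Y(10, p(7)) = -60 - 710*(30 - 7/3 - 6/10) = -60 - 710*(30 - 1*7/3 - 6*⅒) = -60 - 710*(30 - 7/3 - ⅗) = -60 - 710*406/15 = -60 - 57652/3 = -57832/3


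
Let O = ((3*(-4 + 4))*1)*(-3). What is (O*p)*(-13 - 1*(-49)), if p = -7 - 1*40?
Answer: 0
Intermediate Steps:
p = -47 (p = -7 - 40 = -47)
O = 0 (O = ((3*0)*1)*(-3) = (0*1)*(-3) = 0*(-3) = 0)
(O*p)*(-13 - 1*(-49)) = (0*(-47))*(-13 - 1*(-49)) = 0*(-13 + 49) = 0*36 = 0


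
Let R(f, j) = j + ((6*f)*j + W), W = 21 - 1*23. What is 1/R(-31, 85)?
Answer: -1/15727 ≈ -6.3585e-5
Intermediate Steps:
W = -2 (W = 21 - 23 = -2)
R(f, j) = -2 + j + 6*f*j (R(f, j) = j + ((6*f)*j - 2) = j + (6*f*j - 2) = j + (-2 + 6*f*j) = -2 + j + 6*f*j)
1/R(-31, 85) = 1/(-2 + 85 + 6*(-31)*85) = 1/(-2 + 85 - 15810) = 1/(-15727) = -1/15727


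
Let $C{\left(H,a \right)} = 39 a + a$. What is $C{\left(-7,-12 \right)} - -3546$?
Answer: $3066$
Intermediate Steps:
$C{\left(H,a \right)} = 40 a$
$C{\left(-7,-12 \right)} - -3546 = 40 \left(-12\right) - -3546 = -480 + 3546 = 3066$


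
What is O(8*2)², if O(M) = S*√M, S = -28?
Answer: 12544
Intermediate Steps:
O(M) = -28*√M
O(8*2)² = (-28*√(8*2))² = (-28*√16)² = (-28*4)² = (-112)² = 12544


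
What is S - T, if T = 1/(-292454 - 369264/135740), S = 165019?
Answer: 1637734168881249/9924518806 ≈ 1.6502e+5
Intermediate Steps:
T = -33935/9924518806 (T = 1/(-292454 - 369264*1/135740) = 1/(-292454 - 92316/33935) = 1/(-9924518806/33935) = -33935/9924518806 ≈ -3.4193e-6)
S - T = 165019 - 1*(-33935/9924518806) = 165019 + 33935/9924518806 = 1637734168881249/9924518806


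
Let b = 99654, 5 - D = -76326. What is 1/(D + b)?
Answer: 1/175985 ≈ 5.6823e-6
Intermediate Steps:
D = 76331 (D = 5 - 1*(-76326) = 5 + 76326 = 76331)
1/(D + b) = 1/(76331 + 99654) = 1/175985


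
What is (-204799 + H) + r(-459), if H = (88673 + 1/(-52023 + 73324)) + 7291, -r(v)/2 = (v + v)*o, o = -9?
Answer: -2670272058/21301 ≈ -1.2536e+5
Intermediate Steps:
r(v) = 36*v (r(v) = -2*(v + v)*(-9) = -2*2*v*(-9) = -(-36)*v = 36*v)
H = 2044129165/21301 (H = (88673 + 1/21301) + 7291 = 1888823574/21301 + 7291 = 2044129165/21301 ≈ 95964.)
(-204799 + H) + r(-459) = (-204799 + 2044129165/21301) + 36*(-459) = -2318294334/21301 - 16524 = -2670272058/21301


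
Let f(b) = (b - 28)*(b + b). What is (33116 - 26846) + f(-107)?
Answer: 35160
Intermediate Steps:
f(b) = 2*b*(-28 + b) (f(b) = (-28 + b)*(2*b) = 2*b*(-28 + b))
(33116 - 26846) + f(-107) = (33116 - 26846) + 2*(-107)*(-28 - 107) = 6270 + 2*(-107)*(-135) = 6270 + 28890 = 35160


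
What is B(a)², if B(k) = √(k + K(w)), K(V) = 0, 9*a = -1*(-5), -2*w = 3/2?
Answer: 5/9 ≈ 0.55556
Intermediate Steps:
w = -¾ (w = -3/(2*2) = -½*3/2 = -¾ ≈ -0.75000)
a = 5/9 (a = (-1*(-5))/9 = (⅑)*5 = 5/9 ≈ 0.55556)
B(k) = √k (B(k) = √(k + 0) = √k)
B(a)² = (√(5/9))² = (√5/3)² = 5/9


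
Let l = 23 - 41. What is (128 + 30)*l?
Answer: -2844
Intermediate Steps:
l = -18
(128 + 30)*l = (128 + 30)*(-18) = 158*(-18) = -2844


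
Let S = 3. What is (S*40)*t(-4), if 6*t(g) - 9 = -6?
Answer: 60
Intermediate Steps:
t(g) = 1/2 (t(g) = 3/2 + (1/6)*(-6) = 3/2 - 1 = 1/2)
(S*40)*t(-4) = (3*40)*(1/2) = 120*(1/2) = 60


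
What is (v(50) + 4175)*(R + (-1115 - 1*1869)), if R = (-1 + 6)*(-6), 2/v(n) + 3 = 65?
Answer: -390089964/31 ≈ -1.2584e+7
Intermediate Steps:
v(n) = 1/31 (v(n) = 2/(-3 + 65) = 2/62 = 2*(1/62) = 1/31)
R = -30 (R = 5*(-6) = -30)
(v(50) + 4175)*(R + (-1115 - 1*1869)) = (1/31 + 4175)*(-30 + (-1115 - 1*1869)) = 129426*(-30 + (-1115 - 1869))/31 = 129426*(-30 - 2984)/31 = (129426/31)*(-3014) = -390089964/31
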